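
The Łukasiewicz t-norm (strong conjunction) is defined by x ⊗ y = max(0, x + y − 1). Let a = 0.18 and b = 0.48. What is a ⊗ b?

0.00

a ⊗ b = max(0, 0.18 + 0.48 − 1) = max(0, -0.34) = 0.00
For comparison, the Gödel (minimum) t-norm min(x, y) would give 0.18.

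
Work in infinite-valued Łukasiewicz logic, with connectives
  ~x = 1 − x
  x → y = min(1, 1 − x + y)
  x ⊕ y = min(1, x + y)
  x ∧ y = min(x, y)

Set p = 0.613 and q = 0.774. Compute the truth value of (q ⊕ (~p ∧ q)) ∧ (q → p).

~p = 1 − 0.613 = 0.387
~p ∧ q = min(0.387, 0.774) = 0.387
q ⊕ (~p ∧ q) = min(1, 0.774 + 0.387) = min(1, 1.161) = 1.000
q → p = min(1, 1 − 0.774 + 0.613) = min(1, 0.839) = 0.839
(q ⊕ (~p ∧ q)) ∧ (q → p) = min(1.000, 0.839) = 0.839

0.839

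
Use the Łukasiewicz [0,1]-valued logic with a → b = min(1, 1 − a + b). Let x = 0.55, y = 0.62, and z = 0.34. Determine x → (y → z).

1.00

y → z = min(1, 1 − 0.62 + 0.34) = min(1, 0.72) = 0.72
x → (y → z) = min(1, 1 − 0.55 + 0.72) = min(1, 1.17) = 1.00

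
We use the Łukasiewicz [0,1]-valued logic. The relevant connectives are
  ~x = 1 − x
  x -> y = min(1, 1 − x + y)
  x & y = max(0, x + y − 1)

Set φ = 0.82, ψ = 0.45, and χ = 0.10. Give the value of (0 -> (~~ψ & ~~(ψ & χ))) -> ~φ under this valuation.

0.18

~ψ = 1 − 0.45 = 0.55
~~ψ = 1 − 0.55 = 0.45
ψ & χ = max(0, 0.45 + 0.10 − 1) = max(0, -0.45) = 0.00
~(ψ & χ) = 1 − 0.00 = 1.00
~~(ψ & χ) = 1 − 1.00 = 0.00
~~ψ & ~~(ψ & χ) = max(0, 0.45 + 0.00 − 1) = max(0, -0.55) = 0.00
0 -> (~~ψ & ~~(ψ & χ)) = min(1, 1 − 0.00 + 0.00) = min(1, 1.00) = 1.00
~φ = 1 − 0.82 = 0.18
(0 -> (~~ψ & ~~(ψ & χ))) -> ~φ = min(1, 1 − 1.00 + 0.18) = min(1, 0.18) = 0.18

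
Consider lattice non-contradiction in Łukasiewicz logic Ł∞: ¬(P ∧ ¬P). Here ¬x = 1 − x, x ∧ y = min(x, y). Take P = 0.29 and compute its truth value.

0.71

¬P = 1 − 0.29 = 0.71
P ∧ ¬P = min(0.29, 0.71) = 0.29
¬(P ∧ ¬P) = 1 − 0.29 = 0.71
(The value 0.71 < 1 shows this instance is not satisfied; not a Ł∞-tautology — its value is 1 − min(a, 1−a).)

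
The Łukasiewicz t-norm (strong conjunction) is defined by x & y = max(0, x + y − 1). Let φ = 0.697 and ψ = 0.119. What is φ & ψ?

0.000

φ & ψ = max(0, 0.697 + 0.119 − 1) = max(0, -0.184) = 0.000
For comparison, the Gödel (minimum) t-norm min(x, y) would give 0.119.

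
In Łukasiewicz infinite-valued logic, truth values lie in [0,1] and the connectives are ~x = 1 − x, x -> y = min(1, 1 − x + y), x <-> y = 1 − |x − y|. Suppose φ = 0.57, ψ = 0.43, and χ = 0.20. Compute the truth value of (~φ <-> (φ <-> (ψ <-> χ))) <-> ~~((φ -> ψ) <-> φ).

0.92

~φ = 1 − 0.57 = 0.43
ψ <-> χ = 1 − |0.43 − 0.20| = 1 − 0.23 = 0.77
φ <-> (ψ <-> χ) = 1 − |0.57 − 0.77| = 1 − 0.20 = 0.80
~φ <-> (φ <-> (ψ <-> χ)) = 1 − |0.43 − 0.80| = 1 − 0.37 = 0.63
φ -> ψ = min(1, 1 − 0.57 + 0.43) = min(1, 0.86) = 0.86
(φ -> ψ) <-> φ = 1 − |0.86 − 0.57| = 1 − 0.29 = 0.71
~((φ -> ψ) <-> φ) = 1 − 0.71 = 0.29
~~((φ -> ψ) <-> φ) = 1 − 0.29 = 0.71
(~φ <-> (φ <-> (ψ <-> χ))) <-> ~~((φ -> ψ) <-> φ) = 1 − |0.63 − 0.71| = 1 − 0.08 = 0.92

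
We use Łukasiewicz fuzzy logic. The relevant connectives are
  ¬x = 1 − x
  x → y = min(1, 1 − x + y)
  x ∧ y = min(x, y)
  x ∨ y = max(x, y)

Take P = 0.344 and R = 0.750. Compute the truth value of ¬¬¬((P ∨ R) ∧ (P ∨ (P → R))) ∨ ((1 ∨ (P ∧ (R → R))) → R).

P ∨ R = max(0.344, 0.750) = 0.750
P → R = min(1, 1 − 0.344 + 0.750) = min(1, 1.406) = 1.000
P ∨ (P → R) = max(0.344, 1.000) = 1.000
(P ∨ R) ∧ (P ∨ (P → R)) = min(0.750, 1.000) = 0.750
¬((P ∨ R) ∧ (P ∨ (P → R))) = 1 − 0.750 = 0.250
¬¬((P ∨ R) ∧ (P ∨ (P → R))) = 1 − 0.250 = 0.750
¬¬¬((P ∨ R) ∧ (P ∨ (P → R))) = 1 − 0.750 = 0.250
R → R = min(1, 1 − 0.750 + 0.750) = min(1, 1.000) = 1.000
P ∧ (R → R) = min(0.344, 1.000) = 0.344
1 ∨ (P ∧ (R → R)) = max(1.000, 0.344) = 1.000
(1 ∨ (P ∧ (R → R))) → R = min(1, 1 − 1.000 + 0.750) = min(1, 0.750) = 0.750
¬¬¬((P ∨ R) ∧ (P ∨ (P → R))) ∨ ((1 ∨ (P ∧ (R → R))) → R) = max(0.250, 0.750) = 0.750

0.750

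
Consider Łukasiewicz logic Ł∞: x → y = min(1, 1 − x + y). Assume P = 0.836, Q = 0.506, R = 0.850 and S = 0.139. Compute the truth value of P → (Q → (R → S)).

0.947

R → S = min(1, 1 − 0.850 + 0.139) = min(1, 0.289) = 0.289
Q → (R → S) = min(1, 1 − 0.506 + 0.289) = min(1, 0.783) = 0.783
P → (Q → (R → S)) = min(1, 1 − 0.836 + 0.783) = min(1, 0.947) = 0.947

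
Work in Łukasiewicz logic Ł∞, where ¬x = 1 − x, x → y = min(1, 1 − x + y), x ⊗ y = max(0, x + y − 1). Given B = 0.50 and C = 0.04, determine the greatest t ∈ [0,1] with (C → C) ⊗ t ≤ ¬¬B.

0.50

C → C = min(1, 1 − 0.04 + 0.04) = min(1, 1.00) = 1.00
So the left factor is C → C = 1.00.
¬B = 1 − 0.50 = 0.50
¬¬B = 1 − 0.50 = 0.50
So the right-hand bound is ¬¬B = 0.50.
The residuum of the Łukasiewicz t-norm gives the supremum: min(1, 1 − 1.00 + 0.50).
1 − 1.00 + 0.50 = 0.50, so t = min(1, 0.50) = 0.50.
Check: 1.00 ⊗ 0.50 = max(0, 0.50) = 0.50 ≤ 0.50.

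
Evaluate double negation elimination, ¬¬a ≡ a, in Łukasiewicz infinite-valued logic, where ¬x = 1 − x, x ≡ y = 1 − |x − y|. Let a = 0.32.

¬a = 1 − 0.32 = 0.68
¬¬a = 1 − 0.68 = 0.32
¬¬a ≡ a = 1 − |0.32 − 0.32| = 1 − 0.00 = 1.00
(As expected: always 1 in Ł∞ since negation is involutive.)

1.00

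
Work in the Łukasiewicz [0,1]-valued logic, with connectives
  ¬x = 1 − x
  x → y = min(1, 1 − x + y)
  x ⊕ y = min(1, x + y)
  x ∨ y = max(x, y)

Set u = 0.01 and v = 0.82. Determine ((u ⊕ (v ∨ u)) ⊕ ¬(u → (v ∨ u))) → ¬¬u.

v ∨ u = max(0.82, 0.01) = 0.82
u ⊕ (v ∨ u) = min(1, 0.01 + 0.82) = min(1, 0.83) = 0.83
u → (v ∨ u) = min(1, 1 − 0.01 + 0.82) = min(1, 1.81) = 1.00
¬(u → (v ∨ u)) = 1 − 1.00 = 0.00
(u ⊕ (v ∨ u)) ⊕ ¬(u → (v ∨ u)) = min(1, 0.83 + 0.00) = min(1, 0.83) = 0.83
¬u = 1 − 0.01 = 0.99
¬¬u = 1 − 0.99 = 0.01
((u ⊕ (v ∨ u)) ⊕ ¬(u → (v ∨ u))) → ¬¬u = min(1, 1 − 0.83 + 0.01) = min(1, 0.18) = 0.18

0.18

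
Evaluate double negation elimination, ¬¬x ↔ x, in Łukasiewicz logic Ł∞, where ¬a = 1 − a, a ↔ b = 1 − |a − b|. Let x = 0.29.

¬x = 1 − 0.29 = 0.71
¬¬x = 1 − 0.71 = 0.29
¬¬x ↔ x = 1 − |0.29 − 0.29| = 1 − 0.00 = 1.00
(As expected: always 1 in Ł∞ since negation is involutive.)

1.00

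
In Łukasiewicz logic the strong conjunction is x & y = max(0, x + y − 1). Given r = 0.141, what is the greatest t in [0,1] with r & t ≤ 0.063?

The residuum of the Łukasiewicz t-norm gives the supremum: min(1, 1 − 0.141 + 0.063).
1 − 0.141 + 0.063 = 0.922, so t = min(1, 0.922) = 0.922.
Check: 0.141 & 0.922 = max(0, 0.063) = 0.063 ≤ 0.063.

0.922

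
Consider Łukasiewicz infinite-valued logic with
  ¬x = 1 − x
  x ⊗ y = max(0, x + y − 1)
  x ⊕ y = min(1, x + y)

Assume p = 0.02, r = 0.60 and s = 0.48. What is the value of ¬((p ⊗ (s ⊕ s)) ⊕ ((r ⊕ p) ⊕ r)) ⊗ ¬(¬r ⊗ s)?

s ⊕ s = min(1, 0.48 + 0.48) = min(1, 0.96) = 0.96
p ⊗ (s ⊕ s) = max(0, 0.02 + 0.96 − 1) = max(0, -0.02) = 0.00
r ⊕ p = min(1, 0.60 + 0.02) = min(1, 0.62) = 0.62
(r ⊕ p) ⊕ r = min(1, 0.62 + 0.60) = min(1, 1.22) = 1.00
(p ⊗ (s ⊕ s)) ⊕ ((r ⊕ p) ⊕ r) = min(1, 0.00 + 1.00) = min(1, 1.00) = 1.00
¬((p ⊗ (s ⊕ s)) ⊕ ((r ⊕ p) ⊕ r)) = 1 − 1.00 = 0.00
¬r = 1 − 0.60 = 0.40
¬r ⊗ s = max(0, 0.40 + 0.48 − 1) = max(0, -0.12) = 0.00
¬(¬r ⊗ s) = 1 − 0.00 = 1.00
¬((p ⊗ (s ⊕ s)) ⊕ ((r ⊕ p) ⊕ r)) ⊗ ¬(¬r ⊗ s) = max(0, 0.00 + 1.00 − 1) = max(0, 0.00) = 0.00

0.00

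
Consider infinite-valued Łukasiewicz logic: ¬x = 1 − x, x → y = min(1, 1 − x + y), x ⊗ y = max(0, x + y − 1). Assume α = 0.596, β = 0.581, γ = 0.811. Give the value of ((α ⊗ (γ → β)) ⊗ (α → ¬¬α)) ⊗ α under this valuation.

0.000

γ → β = min(1, 1 − 0.811 + 0.581) = min(1, 0.770) = 0.770
α ⊗ (γ → β) = max(0, 0.596 + 0.770 − 1) = max(0, 0.366) = 0.366
¬α = 1 − 0.596 = 0.404
¬¬α = 1 − 0.404 = 0.596
α → ¬¬α = min(1, 1 − 0.596 + 0.596) = min(1, 1.000) = 1.000
(α ⊗ (γ → β)) ⊗ (α → ¬¬α) = max(0, 0.366 + 1.000 − 1) = max(0, 0.366) = 0.366
((α ⊗ (γ → β)) ⊗ (α → ¬¬α)) ⊗ α = max(0, 0.366 + 0.596 − 1) = max(0, -0.038) = 0.000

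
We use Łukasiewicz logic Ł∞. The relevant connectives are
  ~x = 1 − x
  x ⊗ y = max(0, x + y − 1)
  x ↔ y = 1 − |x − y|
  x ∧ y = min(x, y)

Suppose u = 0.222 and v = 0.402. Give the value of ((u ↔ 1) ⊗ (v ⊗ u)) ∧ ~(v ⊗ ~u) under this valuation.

0.000

u ↔ 1 = 1 − |0.222 − 1.000| = 1 − 0.778 = 0.222
v ⊗ u = max(0, 0.402 + 0.222 − 1) = max(0, -0.376) = 0.000
(u ↔ 1) ⊗ (v ⊗ u) = max(0, 0.222 + 0.000 − 1) = max(0, -0.778) = 0.000
~u = 1 − 0.222 = 0.778
v ⊗ ~u = max(0, 0.402 + 0.778 − 1) = max(0, 0.180) = 0.180
~(v ⊗ ~u) = 1 − 0.180 = 0.820
((u ↔ 1) ⊗ (v ⊗ u)) ∧ ~(v ⊗ ~u) = min(0.000, 0.820) = 0.000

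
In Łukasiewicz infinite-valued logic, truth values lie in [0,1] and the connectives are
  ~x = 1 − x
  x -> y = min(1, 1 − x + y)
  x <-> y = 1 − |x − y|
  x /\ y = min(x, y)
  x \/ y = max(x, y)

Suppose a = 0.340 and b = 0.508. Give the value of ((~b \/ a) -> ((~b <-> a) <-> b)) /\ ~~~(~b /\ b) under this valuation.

0.508

~b = 1 − 0.508 = 0.492
~b \/ a = max(0.492, 0.340) = 0.492
~b <-> a = 1 − |0.492 − 0.340| = 1 − 0.152 = 0.848
(~b <-> a) <-> b = 1 − |0.848 − 0.508| = 1 − 0.340 = 0.660
(~b \/ a) -> ((~b <-> a) <-> b) = min(1, 1 − 0.492 + 0.660) = min(1, 1.168) = 1.000
~b /\ b = min(0.492, 0.508) = 0.492
~(~b /\ b) = 1 − 0.492 = 0.508
~~(~b /\ b) = 1 − 0.508 = 0.492
~~~(~b /\ b) = 1 − 0.492 = 0.508
((~b \/ a) -> ((~b <-> a) <-> b)) /\ ~~~(~b /\ b) = min(1.000, 0.508) = 0.508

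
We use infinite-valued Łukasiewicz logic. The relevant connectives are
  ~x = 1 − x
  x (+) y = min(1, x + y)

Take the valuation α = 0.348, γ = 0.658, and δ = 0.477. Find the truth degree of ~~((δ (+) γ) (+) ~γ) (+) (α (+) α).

δ (+) γ = min(1, 0.477 + 0.658) = min(1, 1.135) = 1.000
~γ = 1 − 0.658 = 0.342
(δ (+) γ) (+) ~γ = min(1, 1.000 + 0.342) = min(1, 1.342) = 1.000
~((δ (+) γ) (+) ~γ) = 1 − 1.000 = 0.000
~~((δ (+) γ) (+) ~γ) = 1 − 0.000 = 1.000
α (+) α = min(1, 0.348 + 0.348) = min(1, 0.696) = 0.696
~~((δ (+) γ) (+) ~γ) (+) (α (+) α) = min(1, 1.000 + 0.696) = min(1, 1.696) = 1.000

1.000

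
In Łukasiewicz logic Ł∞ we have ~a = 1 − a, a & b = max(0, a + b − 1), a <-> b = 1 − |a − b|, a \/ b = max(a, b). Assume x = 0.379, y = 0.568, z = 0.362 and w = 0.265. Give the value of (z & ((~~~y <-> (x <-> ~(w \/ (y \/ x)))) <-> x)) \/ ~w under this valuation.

~y = 1 − 0.568 = 0.432
~~y = 1 − 0.432 = 0.568
~~~y = 1 − 0.568 = 0.432
y \/ x = max(0.568, 0.379) = 0.568
w \/ (y \/ x) = max(0.265, 0.568) = 0.568
~(w \/ (y \/ x)) = 1 − 0.568 = 0.432
x <-> ~(w \/ (y \/ x)) = 1 − |0.379 − 0.432| = 1 − 0.053 = 0.947
~~~y <-> (x <-> ~(w \/ (y \/ x))) = 1 − |0.432 − 0.947| = 1 − 0.515 = 0.485
(~~~y <-> (x <-> ~(w \/ (y \/ x)))) <-> x = 1 − |0.485 − 0.379| = 1 − 0.106 = 0.894
z & ((~~~y <-> (x <-> ~(w \/ (y \/ x)))) <-> x) = max(0, 0.362 + 0.894 − 1) = max(0, 0.256) = 0.256
~w = 1 − 0.265 = 0.735
(z & ((~~~y <-> (x <-> ~(w \/ (y \/ x)))) <-> x)) \/ ~w = max(0.256, 0.735) = 0.735

0.735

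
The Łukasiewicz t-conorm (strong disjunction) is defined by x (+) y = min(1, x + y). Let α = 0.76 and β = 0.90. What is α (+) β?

1.00

α (+) β = min(1, 0.76 + 0.90) = min(1, 1.66) = 1.00
For comparison, the Gödel t-conorm max(x, y) would give 0.90.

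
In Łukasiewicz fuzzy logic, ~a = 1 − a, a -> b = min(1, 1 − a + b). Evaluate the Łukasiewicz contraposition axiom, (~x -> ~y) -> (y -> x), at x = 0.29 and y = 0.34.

1.00

~x = 1 − 0.29 = 0.71
~y = 1 − 0.34 = 0.66
~x -> ~y = min(1, 1 − 0.71 + 0.66) = min(1, 0.95) = 0.95
y -> x = min(1, 1 − 0.34 + 0.29) = min(1, 0.95) = 0.95
(~x -> ~y) -> (y -> x) = min(1, 1 − 0.95 + 0.95) = min(1, 1.00) = 1.00
(As expected: an axiom of Ł∞, always 1.)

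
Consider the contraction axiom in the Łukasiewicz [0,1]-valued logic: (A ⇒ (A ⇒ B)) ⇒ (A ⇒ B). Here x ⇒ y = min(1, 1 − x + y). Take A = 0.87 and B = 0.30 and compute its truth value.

A ⇒ B = min(1, 1 − 0.87 + 0.30) = min(1, 0.43) = 0.43
A ⇒ (A ⇒ B) = min(1, 1 − 0.87 + 0.43) = min(1, 0.56) = 0.56
(A ⇒ (A ⇒ B)) ⇒ (A ⇒ B) = min(1, 1 − 0.56 + 0.43) = min(1, 0.87) = 0.87
(The value 0.87 < 1 shows this instance is not satisfied; fails in Ł∞ (the t-norm is not idempotent).)

0.87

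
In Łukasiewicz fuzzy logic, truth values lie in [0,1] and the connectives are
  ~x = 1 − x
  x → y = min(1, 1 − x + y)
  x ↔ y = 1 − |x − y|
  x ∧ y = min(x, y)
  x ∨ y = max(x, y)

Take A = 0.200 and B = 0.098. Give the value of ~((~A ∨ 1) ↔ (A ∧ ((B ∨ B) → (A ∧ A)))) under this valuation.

0.800

~A = 1 − 0.200 = 0.800
~A ∨ 1 = max(0.800, 1.000) = 1.000
B ∨ B = max(0.098, 0.098) = 0.098
A ∧ A = min(0.200, 0.200) = 0.200
(B ∨ B) → (A ∧ A) = min(1, 1 − 0.098 + 0.200) = min(1, 1.102) = 1.000
A ∧ ((B ∨ B) → (A ∧ A)) = min(0.200, 1.000) = 0.200
(~A ∨ 1) ↔ (A ∧ ((B ∨ B) → (A ∧ A))) = 1 − |1.000 − 0.200| = 1 − 0.800 = 0.200
~((~A ∨ 1) ↔ (A ∧ ((B ∨ B) → (A ∧ A)))) = 1 − 0.200 = 0.800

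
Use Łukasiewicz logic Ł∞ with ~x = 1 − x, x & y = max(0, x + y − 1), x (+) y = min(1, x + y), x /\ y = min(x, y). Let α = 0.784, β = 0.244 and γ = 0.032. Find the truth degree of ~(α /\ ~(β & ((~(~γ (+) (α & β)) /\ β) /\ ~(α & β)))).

~γ = 1 − 0.032 = 0.968
α & β = max(0, 0.784 + 0.244 − 1) = max(0, 0.028) = 0.028
~γ (+) (α & β) = min(1, 0.968 + 0.028) = min(1, 0.996) = 0.996
~(~γ (+) (α & β)) = 1 − 0.996 = 0.004
~(~γ (+) (α & β)) /\ β = min(0.004, 0.244) = 0.004
~(α & β) = 1 − 0.028 = 0.972
(~(~γ (+) (α & β)) /\ β) /\ ~(α & β) = min(0.004, 0.972) = 0.004
β & ((~(~γ (+) (α & β)) /\ β) /\ ~(α & β)) = max(0, 0.244 + 0.004 − 1) = max(0, -0.752) = 0.000
~(β & ((~(~γ (+) (α & β)) /\ β) /\ ~(α & β))) = 1 − 0.000 = 1.000
α /\ ~(β & ((~(~γ (+) (α & β)) /\ β) /\ ~(α & β))) = min(0.784, 1.000) = 0.784
~(α /\ ~(β & ((~(~γ (+) (α & β)) /\ β) /\ ~(α & β)))) = 1 − 0.784 = 0.216

0.216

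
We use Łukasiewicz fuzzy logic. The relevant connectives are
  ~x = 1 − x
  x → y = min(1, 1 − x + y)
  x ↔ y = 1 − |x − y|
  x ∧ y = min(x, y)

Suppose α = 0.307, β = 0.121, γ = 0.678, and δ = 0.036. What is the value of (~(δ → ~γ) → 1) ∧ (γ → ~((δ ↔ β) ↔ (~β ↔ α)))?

0.809

~γ = 1 − 0.678 = 0.322
δ → ~γ = min(1, 1 − 0.036 + 0.322) = min(1, 1.286) = 1.000
~(δ → ~γ) = 1 − 1.000 = 0.000
~(δ → ~γ) → 1 = min(1, 1 − 0.000 + 1.000) = min(1, 2.000) = 1.000
δ ↔ β = 1 − |0.036 − 0.121| = 1 − 0.085 = 0.915
~β = 1 − 0.121 = 0.879
~β ↔ α = 1 − |0.879 − 0.307| = 1 − 0.572 = 0.428
(δ ↔ β) ↔ (~β ↔ α) = 1 − |0.915 − 0.428| = 1 − 0.487 = 0.513
~((δ ↔ β) ↔ (~β ↔ α)) = 1 − 0.513 = 0.487
γ → ~((δ ↔ β) ↔ (~β ↔ α)) = min(1, 1 − 0.678 + 0.487) = min(1, 0.809) = 0.809
(~(δ → ~γ) → 1) ∧ (γ → ~((δ ↔ β) ↔ (~β ↔ α))) = min(1.000, 0.809) = 0.809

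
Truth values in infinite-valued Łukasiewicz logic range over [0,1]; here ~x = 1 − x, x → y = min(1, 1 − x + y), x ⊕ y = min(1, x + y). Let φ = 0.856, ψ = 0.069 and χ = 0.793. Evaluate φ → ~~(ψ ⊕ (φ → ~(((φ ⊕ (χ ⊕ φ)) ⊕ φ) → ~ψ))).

0.426

χ ⊕ φ = min(1, 0.793 + 0.856) = min(1, 1.649) = 1.000
φ ⊕ (χ ⊕ φ) = min(1, 0.856 + 1.000) = min(1, 1.856) = 1.000
(φ ⊕ (χ ⊕ φ)) ⊕ φ = min(1, 1.000 + 0.856) = min(1, 1.856) = 1.000
~ψ = 1 − 0.069 = 0.931
((φ ⊕ (χ ⊕ φ)) ⊕ φ) → ~ψ = min(1, 1 − 1.000 + 0.931) = min(1, 0.931) = 0.931
~(((φ ⊕ (χ ⊕ φ)) ⊕ φ) → ~ψ) = 1 − 0.931 = 0.069
φ → ~(((φ ⊕ (χ ⊕ φ)) ⊕ φ) → ~ψ) = min(1, 1 − 0.856 + 0.069) = min(1, 0.213) = 0.213
ψ ⊕ (φ → ~(((φ ⊕ (χ ⊕ φ)) ⊕ φ) → ~ψ)) = min(1, 0.069 + 0.213) = min(1, 0.282) = 0.282
~(ψ ⊕ (φ → ~(((φ ⊕ (χ ⊕ φ)) ⊕ φ) → ~ψ))) = 1 − 0.282 = 0.718
~~(ψ ⊕ (φ → ~(((φ ⊕ (χ ⊕ φ)) ⊕ φ) → ~ψ))) = 1 − 0.718 = 0.282
φ → ~~(ψ ⊕ (φ → ~(((φ ⊕ (χ ⊕ φ)) ⊕ φ) → ~ψ))) = min(1, 1 − 0.856 + 0.282) = min(1, 0.426) = 0.426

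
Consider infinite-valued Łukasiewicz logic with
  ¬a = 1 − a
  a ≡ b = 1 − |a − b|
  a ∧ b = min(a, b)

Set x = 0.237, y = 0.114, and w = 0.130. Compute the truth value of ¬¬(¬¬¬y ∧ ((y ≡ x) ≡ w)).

¬y = 1 − 0.114 = 0.886
¬¬y = 1 − 0.886 = 0.114
¬¬¬y = 1 − 0.114 = 0.886
y ≡ x = 1 − |0.114 − 0.237| = 1 − 0.123 = 0.877
(y ≡ x) ≡ w = 1 − |0.877 − 0.130| = 1 − 0.747 = 0.253
¬¬¬y ∧ ((y ≡ x) ≡ w) = min(0.886, 0.253) = 0.253
¬(¬¬¬y ∧ ((y ≡ x) ≡ w)) = 1 − 0.253 = 0.747
¬¬(¬¬¬y ∧ ((y ≡ x) ≡ w)) = 1 − 0.747 = 0.253

0.253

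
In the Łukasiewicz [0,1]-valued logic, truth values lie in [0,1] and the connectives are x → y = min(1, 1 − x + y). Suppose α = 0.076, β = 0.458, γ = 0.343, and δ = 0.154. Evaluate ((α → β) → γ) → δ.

α → β = min(1, 1 − 0.076 + 0.458) = min(1, 1.382) = 1.000
(α → β) → γ = min(1, 1 − 1.000 + 0.343) = min(1, 0.343) = 0.343
((α → β) → γ) → δ = min(1, 1 − 0.343 + 0.154) = min(1, 0.811) = 0.811

0.811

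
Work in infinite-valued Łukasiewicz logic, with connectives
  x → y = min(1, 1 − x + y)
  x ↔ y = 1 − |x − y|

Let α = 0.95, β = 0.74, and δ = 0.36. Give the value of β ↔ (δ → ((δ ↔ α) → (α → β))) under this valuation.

0.74

δ ↔ α = 1 − |0.36 − 0.95| = 1 − 0.59 = 0.41
α → β = min(1, 1 − 0.95 + 0.74) = min(1, 0.79) = 0.79
(δ ↔ α) → (α → β) = min(1, 1 − 0.41 + 0.79) = min(1, 1.38) = 1.00
δ → ((δ ↔ α) → (α → β)) = min(1, 1 − 0.36 + 1.00) = min(1, 1.64) = 1.00
β ↔ (δ → ((δ ↔ α) → (α → β))) = 1 − |0.74 − 1.00| = 1 − 0.26 = 0.74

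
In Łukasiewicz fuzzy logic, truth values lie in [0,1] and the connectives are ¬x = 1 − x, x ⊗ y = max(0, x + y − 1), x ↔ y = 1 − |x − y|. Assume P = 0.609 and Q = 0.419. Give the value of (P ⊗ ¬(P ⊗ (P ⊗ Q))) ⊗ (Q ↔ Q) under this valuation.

P ⊗ Q = max(0, 0.609 + 0.419 − 1) = max(0, 0.028) = 0.028
P ⊗ (P ⊗ Q) = max(0, 0.609 + 0.028 − 1) = max(0, -0.363) = 0.000
¬(P ⊗ (P ⊗ Q)) = 1 − 0.000 = 1.000
P ⊗ ¬(P ⊗ (P ⊗ Q)) = max(0, 0.609 + 1.000 − 1) = max(0, 0.609) = 0.609
Q ↔ Q = 1 − |0.419 − 0.419| = 1 − 0.000 = 1.000
(P ⊗ ¬(P ⊗ (P ⊗ Q))) ⊗ (Q ↔ Q) = max(0, 0.609 + 1.000 − 1) = max(0, 0.609) = 0.609

0.609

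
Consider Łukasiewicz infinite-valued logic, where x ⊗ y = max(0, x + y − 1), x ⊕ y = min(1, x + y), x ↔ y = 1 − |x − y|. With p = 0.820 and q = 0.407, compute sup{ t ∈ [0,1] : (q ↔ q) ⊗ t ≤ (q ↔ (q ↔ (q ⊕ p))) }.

q ↔ q = 1 − |0.407 − 0.407| = 1 − 0.000 = 1.000
So the left factor is q ↔ q = 1.000.
q ⊕ p = min(1, 0.407 + 0.820) = min(1, 1.227) = 1.000
q ↔ (q ⊕ p) = 1 − |0.407 − 1.000| = 1 − 0.593 = 0.407
q ↔ (q ↔ (q ⊕ p)) = 1 − |0.407 − 0.407| = 1 − 0.000 = 1.000
So the right-hand bound is q ↔ (q ↔ (q ⊕ p)) = 1.000.
The residuum of the Łukasiewicz t-norm gives the supremum: min(1, 1 − 1.000 + 1.000).
1 − 1.000 + 1.000 = 1.000, so t = min(1, 1.000) = 1.000.
Check: 1.000 ⊗ 1.000 = max(0, 1.000) = 1.000 ≤ 1.000.

1.000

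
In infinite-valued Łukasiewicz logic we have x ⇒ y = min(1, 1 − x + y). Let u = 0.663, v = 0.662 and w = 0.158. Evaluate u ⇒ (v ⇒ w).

0.833

v ⇒ w = min(1, 1 − 0.662 + 0.158) = min(1, 0.496) = 0.496
u ⇒ (v ⇒ w) = min(1, 1 − 0.663 + 0.496) = min(1, 0.833) = 0.833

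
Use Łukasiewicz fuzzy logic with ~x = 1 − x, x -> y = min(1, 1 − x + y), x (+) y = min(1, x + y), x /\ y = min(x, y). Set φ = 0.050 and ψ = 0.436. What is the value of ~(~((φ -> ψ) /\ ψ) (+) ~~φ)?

φ -> ψ = min(1, 1 − 0.050 + 0.436) = min(1, 1.386) = 1.000
(φ -> ψ) /\ ψ = min(1.000, 0.436) = 0.436
~((φ -> ψ) /\ ψ) = 1 − 0.436 = 0.564
~φ = 1 − 0.050 = 0.950
~~φ = 1 − 0.950 = 0.050
~((φ -> ψ) /\ ψ) (+) ~~φ = min(1, 0.564 + 0.050) = min(1, 0.614) = 0.614
~(~((φ -> ψ) /\ ψ) (+) ~~φ) = 1 − 0.614 = 0.386

0.386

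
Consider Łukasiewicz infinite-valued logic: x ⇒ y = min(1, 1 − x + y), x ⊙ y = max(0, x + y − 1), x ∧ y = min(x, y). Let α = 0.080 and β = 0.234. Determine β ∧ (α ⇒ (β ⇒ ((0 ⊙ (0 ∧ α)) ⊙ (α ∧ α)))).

0.234

0 ∧ α = min(0.000, 0.080) = 0.000
0 ⊙ (0 ∧ α) = max(0, 0.000 + 0.000 − 1) = max(0, -1.000) = 0.000
α ∧ α = min(0.080, 0.080) = 0.080
(0 ⊙ (0 ∧ α)) ⊙ (α ∧ α) = max(0, 0.000 + 0.080 − 1) = max(0, -0.920) = 0.000
β ⇒ ((0 ⊙ (0 ∧ α)) ⊙ (α ∧ α)) = min(1, 1 − 0.234 + 0.000) = min(1, 0.766) = 0.766
α ⇒ (β ⇒ ((0 ⊙ (0 ∧ α)) ⊙ (α ∧ α))) = min(1, 1 − 0.080 + 0.766) = min(1, 1.686) = 1.000
β ∧ (α ⇒ (β ⇒ ((0 ⊙ (0 ∧ α)) ⊙ (α ∧ α)))) = min(0.234, 1.000) = 0.234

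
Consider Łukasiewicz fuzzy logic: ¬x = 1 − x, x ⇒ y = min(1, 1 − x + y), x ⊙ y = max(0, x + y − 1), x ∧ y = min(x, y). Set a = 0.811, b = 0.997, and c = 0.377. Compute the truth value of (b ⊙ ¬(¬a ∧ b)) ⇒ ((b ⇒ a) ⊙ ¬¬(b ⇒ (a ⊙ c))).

¬a = 1 − 0.811 = 0.189
¬a ∧ b = min(0.189, 0.997) = 0.189
¬(¬a ∧ b) = 1 − 0.189 = 0.811
b ⊙ ¬(¬a ∧ b) = max(0, 0.997 + 0.811 − 1) = max(0, 0.808) = 0.808
b ⇒ a = min(1, 1 − 0.997 + 0.811) = min(1, 0.814) = 0.814
a ⊙ c = max(0, 0.811 + 0.377 − 1) = max(0, 0.188) = 0.188
b ⇒ (a ⊙ c) = min(1, 1 − 0.997 + 0.188) = min(1, 0.191) = 0.191
¬(b ⇒ (a ⊙ c)) = 1 − 0.191 = 0.809
¬¬(b ⇒ (a ⊙ c)) = 1 − 0.809 = 0.191
(b ⇒ a) ⊙ ¬¬(b ⇒ (a ⊙ c)) = max(0, 0.814 + 0.191 − 1) = max(0, 0.005) = 0.005
(b ⊙ ¬(¬a ∧ b)) ⇒ ((b ⇒ a) ⊙ ¬¬(b ⇒ (a ⊙ c))) = min(1, 1 − 0.808 + 0.005) = min(1, 0.197) = 0.197

0.197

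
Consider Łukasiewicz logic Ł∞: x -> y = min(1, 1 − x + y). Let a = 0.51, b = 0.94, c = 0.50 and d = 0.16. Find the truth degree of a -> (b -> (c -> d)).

c -> d = min(1, 1 − 0.50 + 0.16) = min(1, 0.66) = 0.66
b -> (c -> d) = min(1, 1 − 0.94 + 0.66) = min(1, 0.72) = 0.72
a -> (b -> (c -> d)) = min(1, 1 − 0.51 + 0.72) = min(1, 1.21) = 1.00

1.00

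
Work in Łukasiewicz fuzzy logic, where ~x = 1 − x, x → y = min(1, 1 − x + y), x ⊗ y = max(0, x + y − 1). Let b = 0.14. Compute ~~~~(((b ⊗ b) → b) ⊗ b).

0.14

b ⊗ b = max(0, 0.14 + 0.14 − 1) = max(0, -0.72) = 0.00
(b ⊗ b) → b = min(1, 1 − 0.00 + 0.14) = min(1, 1.14) = 1.00
((b ⊗ b) → b) ⊗ b = max(0, 1.00 + 0.14 − 1) = max(0, 0.14) = 0.14
~(((b ⊗ b) → b) ⊗ b) = 1 − 0.14 = 0.86
~~(((b ⊗ b) → b) ⊗ b) = 1 − 0.86 = 0.14
~~~(((b ⊗ b) → b) ⊗ b) = 1 − 0.14 = 0.86
~~~~(((b ⊗ b) → b) ⊗ b) = 1 − 0.86 = 0.14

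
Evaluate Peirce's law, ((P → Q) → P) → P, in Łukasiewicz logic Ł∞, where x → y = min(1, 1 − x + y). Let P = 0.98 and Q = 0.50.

0.98

P → Q = min(1, 1 − 0.98 + 0.50) = min(1, 0.52) = 0.52
(P → Q) → P = min(1, 1 − 0.52 + 0.98) = min(1, 1.46) = 1.00
((P → Q) → P) → P = min(1, 1 − 1.00 + 0.98) = min(1, 0.98) = 0.98
(The value 0.98 < 1 shows this instance is not satisfied; not a Ł∞-tautology in general.)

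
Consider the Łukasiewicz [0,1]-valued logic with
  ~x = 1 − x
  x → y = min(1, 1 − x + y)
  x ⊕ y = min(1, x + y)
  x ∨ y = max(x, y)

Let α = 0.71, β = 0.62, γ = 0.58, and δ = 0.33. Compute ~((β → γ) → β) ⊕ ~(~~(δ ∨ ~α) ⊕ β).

0.39

β → γ = min(1, 1 − 0.62 + 0.58) = min(1, 0.96) = 0.96
(β → γ) → β = min(1, 1 − 0.96 + 0.62) = min(1, 0.66) = 0.66
~((β → γ) → β) = 1 − 0.66 = 0.34
~α = 1 − 0.71 = 0.29
δ ∨ ~α = max(0.33, 0.29) = 0.33
~(δ ∨ ~α) = 1 − 0.33 = 0.67
~~(δ ∨ ~α) = 1 − 0.67 = 0.33
~~(δ ∨ ~α) ⊕ β = min(1, 0.33 + 0.62) = min(1, 0.95) = 0.95
~(~~(δ ∨ ~α) ⊕ β) = 1 − 0.95 = 0.05
~((β → γ) → β) ⊕ ~(~~(δ ∨ ~α) ⊕ β) = min(1, 0.34 + 0.05) = min(1, 0.39) = 0.39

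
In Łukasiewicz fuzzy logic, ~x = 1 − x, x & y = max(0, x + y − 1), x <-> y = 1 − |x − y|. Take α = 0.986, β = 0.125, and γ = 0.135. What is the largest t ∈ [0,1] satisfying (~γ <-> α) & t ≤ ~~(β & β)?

~γ = 1 − 0.135 = 0.865
~γ <-> α = 1 − |0.865 − 0.986| = 1 − 0.121 = 0.879
So the left factor is ~γ <-> α = 0.879.
β & β = max(0, 0.125 + 0.125 − 1) = max(0, -0.750) = 0.000
~(β & β) = 1 − 0.000 = 1.000
~~(β & β) = 1 − 1.000 = 0.000
So the right-hand bound is ~~(β & β) = 0.000.
The residuum of the Łukasiewicz t-norm gives the supremum: min(1, 1 − 0.879 + 0.000).
1 − 0.879 + 0.000 = 0.121, so t = min(1, 0.121) = 0.121.
Check: 0.879 & 0.121 = max(0, 0.000) = 0.000 ≤ 0.000.

0.121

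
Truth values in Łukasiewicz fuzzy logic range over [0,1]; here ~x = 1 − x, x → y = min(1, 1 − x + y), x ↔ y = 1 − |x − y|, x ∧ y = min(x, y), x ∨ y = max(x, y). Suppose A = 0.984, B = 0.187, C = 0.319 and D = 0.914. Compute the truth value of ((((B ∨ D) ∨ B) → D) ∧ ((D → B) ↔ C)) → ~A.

B ∨ D = max(0.187, 0.914) = 0.914
(B ∨ D) ∨ B = max(0.914, 0.187) = 0.914
((B ∨ D) ∨ B) → D = min(1, 1 − 0.914 + 0.914) = min(1, 1.000) = 1.000
D → B = min(1, 1 − 0.914 + 0.187) = min(1, 0.273) = 0.273
(D → B) ↔ C = 1 − |0.273 − 0.319| = 1 − 0.046 = 0.954
(((B ∨ D) ∨ B) → D) ∧ ((D → B) ↔ C) = min(1.000, 0.954) = 0.954
~A = 1 − 0.984 = 0.016
((((B ∨ D) ∨ B) → D) ∧ ((D → B) ↔ C)) → ~A = min(1, 1 − 0.954 + 0.016) = min(1, 0.062) = 0.062

0.062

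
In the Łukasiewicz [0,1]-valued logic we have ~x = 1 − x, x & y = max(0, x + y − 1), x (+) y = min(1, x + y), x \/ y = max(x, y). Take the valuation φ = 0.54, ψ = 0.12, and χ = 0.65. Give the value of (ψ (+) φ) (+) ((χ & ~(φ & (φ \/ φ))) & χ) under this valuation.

ψ (+) φ = min(1, 0.12 + 0.54) = min(1, 0.66) = 0.66
φ \/ φ = max(0.54, 0.54) = 0.54
φ & (φ \/ φ) = max(0, 0.54 + 0.54 − 1) = max(0, 0.08) = 0.08
~(φ & (φ \/ φ)) = 1 − 0.08 = 0.92
χ & ~(φ & (φ \/ φ)) = max(0, 0.65 + 0.92 − 1) = max(0, 0.57) = 0.57
(χ & ~(φ & (φ \/ φ))) & χ = max(0, 0.57 + 0.65 − 1) = max(0, 0.22) = 0.22
(ψ (+) φ) (+) ((χ & ~(φ & (φ \/ φ))) & χ) = min(1, 0.66 + 0.22) = min(1, 0.88) = 0.88

0.88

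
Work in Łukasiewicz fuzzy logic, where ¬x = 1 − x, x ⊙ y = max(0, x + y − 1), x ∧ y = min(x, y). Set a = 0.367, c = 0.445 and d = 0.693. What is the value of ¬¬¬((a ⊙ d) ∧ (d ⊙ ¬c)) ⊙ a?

a ⊙ d = max(0, 0.367 + 0.693 − 1) = max(0, 0.060) = 0.060
¬c = 1 − 0.445 = 0.555
d ⊙ ¬c = max(0, 0.693 + 0.555 − 1) = max(0, 0.248) = 0.248
(a ⊙ d) ∧ (d ⊙ ¬c) = min(0.060, 0.248) = 0.060
¬((a ⊙ d) ∧ (d ⊙ ¬c)) = 1 − 0.060 = 0.940
¬¬((a ⊙ d) ∧ (d ⊙ ¬c)) = 1 − 0.940 = 0.060
¬¬¬((a ⊙ d) ∧ (d ⊙ ¬c)) = 1 − 0.060 = 0.940
¬¬¬((a ⊙ d) ∧ (d ⊙ ¬c)) ⊙ a = max(0, 0.940 + 0.367 − 1) = max(0, 0.307) = 0.307

0.307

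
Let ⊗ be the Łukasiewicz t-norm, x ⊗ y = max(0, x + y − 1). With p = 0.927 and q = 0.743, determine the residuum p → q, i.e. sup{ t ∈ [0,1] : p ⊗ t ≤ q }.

0.816

The residuum of the Łukasiewicz t-norm gives the supremum: min(1, 1 − 0.927 + 0.743).
1 − 0.927 + 0.743 = 0.816, so t = min(1, 0.816) = 0.816.
Check: 0.927 ⊗ 0.816 = max(0, 0.743) = 0.743 ≤ 0.743.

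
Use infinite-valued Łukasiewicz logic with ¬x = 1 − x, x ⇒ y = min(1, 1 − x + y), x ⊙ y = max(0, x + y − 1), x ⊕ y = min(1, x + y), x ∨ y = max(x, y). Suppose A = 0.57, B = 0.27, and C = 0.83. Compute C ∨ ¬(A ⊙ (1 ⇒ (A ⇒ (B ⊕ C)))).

B ⊕ C = min(1, 0.27 + 0.83) = min(1, 1.10) = 1.00
A ⇒ (B ⊕ C) = min(1, 1 − 0.57 + 1.00) = min(1, 1.43) = 1.00
1 ⇒ (A ⇒ (B ⊕ C)) = min(1, 1 − 1.00 + 1.00) = min(1, 1.00) = 1.00
A ⊙ (1 ⇒ (A ⇒ (B ⊕ C))) = max(0, 0.57 + 1.00 − 1) = max(0, 0.57) = 0.57
¬(A ⊙ (1 ⇒ (A ⇒ (B ⊕ C)))) = 1 − 0.57 = 0.43
C ∨ ¬(A ⊙ (1 ⇒ (A ⇒ (B ⊕ C)))) = max(0.83, 0.43) = 0.83

0.83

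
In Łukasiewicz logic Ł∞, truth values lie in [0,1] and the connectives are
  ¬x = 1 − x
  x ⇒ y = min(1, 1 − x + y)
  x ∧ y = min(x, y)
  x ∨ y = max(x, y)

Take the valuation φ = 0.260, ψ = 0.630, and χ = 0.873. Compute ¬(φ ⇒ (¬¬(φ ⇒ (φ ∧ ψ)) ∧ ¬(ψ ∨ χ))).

0.133

φ ∧ ψ = min(0.260, 0.630) = 0.260
φ ⇒ (φ ∧ ψ) = min(1, 1 − 0.260 + 0.260) = min(1, 1.000) = 1.000
¬(φ ⇒ (φ ∧ ψ)) = 1 − 1.000 = 0.000
¬¬(φ ⇒ (φ ∧ ψ)) = 1 − 0.000 = 1.000
ψ ∨ χ = max(0.630, 0.873) = 0.873
¬(ψ ∨ χ) = 1 − 0.873 = 0.127
¬¬(φ ⇒ (φ ∧ ψ)) ∧ ¬(ψ ∨ χ) = min(1.000, 0.127) = 0.127
φ ⇒ (¬¬(φ ⇒ (φ ∧ ψ)) ∧ ¬(ψ ∨ χ)) = min(1, 1 − 0.260 + 0.127) = min(1, 0.867) = 0.867
¬(φ ⇒ (¬¬(φ ⇒ (φ ∧ ψ)) ∧ ¬(ψ ∨ χ))) = 1 − 0.867 = 0.133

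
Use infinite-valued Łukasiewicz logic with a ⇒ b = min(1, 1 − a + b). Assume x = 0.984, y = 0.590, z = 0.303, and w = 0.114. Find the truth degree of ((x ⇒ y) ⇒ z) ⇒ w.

x ⇒ y = min(1, 1 − 0.984 + 0.590) = min(1, 0.606) = 0.606
(x ⇒ y) ⇒ z = min(1, 1 − 0.606 + 0.303) = min(1, 0.697) = 0.697
((x ⇒ y) ⇒ z) ⇒ w = min(1, 1 − 0.697 + 0.114) = min(1, 0.417) = 0.417

0.417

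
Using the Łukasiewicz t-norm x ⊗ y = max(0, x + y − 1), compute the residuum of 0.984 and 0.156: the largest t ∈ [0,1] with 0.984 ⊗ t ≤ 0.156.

0.172

The residuum of the Łukasiewicz t-norm gives the supremum: min(1, 1 − 0.984 + 0.156).
1 − 0.984 + 0.156 = 0.172, so t = min(1, 0.172) = 0.172.
Check: 0.984 ⊗ 0.172 = max(0, 0.156) = 0.156 ≤ 0.156.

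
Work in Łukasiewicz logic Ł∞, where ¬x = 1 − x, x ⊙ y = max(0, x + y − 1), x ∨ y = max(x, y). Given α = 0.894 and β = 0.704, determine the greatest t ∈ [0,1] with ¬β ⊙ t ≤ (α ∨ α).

1.000

¬β = 1 − 0.704 = 0.296
So the left factor is ¬β = 0.296.
α ∨ α = max(0.894, 0.894) = 0.894
So the right-hand bound is α ∨ α = 0.894.
The residuum of the Łukasiewicz t-norm gives the supremum: min(1, 1 − 0.296 + 0.894).
1 − 0.296 + 0.894 = 1.598, so t = min(1, 1.598) = 1.000.
Check: 0.296 ⊙ 1.000 = max(0, 0.296) = 0.296 ≤ 0.894.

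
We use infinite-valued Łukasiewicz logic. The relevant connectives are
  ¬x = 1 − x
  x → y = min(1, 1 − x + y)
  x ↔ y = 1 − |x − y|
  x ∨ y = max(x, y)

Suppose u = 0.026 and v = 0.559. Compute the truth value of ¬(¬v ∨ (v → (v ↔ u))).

¬v = 1 − 0.559 = 0.441
v ↔ u = 1 − |0.559 − 0.026| = 1 − 0.533 = 0.467
v → (v ↔ u) = min(1, 1 − 0.559 + 0.467) = min(1, 0.908) = 0.908
¬v ∨ (v → (v ↔ u)) = max(0.441, 0.908) = 0.908
¬(¬v ∨ (v → (v ↔ u))) = 1 − 0.908 = 0.092

0.092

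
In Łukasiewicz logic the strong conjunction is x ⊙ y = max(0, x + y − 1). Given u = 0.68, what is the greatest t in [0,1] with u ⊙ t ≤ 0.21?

0.53

The residuum of the Łukasiewicz t-norm gives the supremum: min(1, 1 − 0.68 + 0.21).
1 − 0.68 + 0.21 = 0.53, so t = min(1, 0.53) = 0.53.
Check: 0.68 ⊙ 0.53 = max(0, 0.21) = 0.21 ≤ 0.21.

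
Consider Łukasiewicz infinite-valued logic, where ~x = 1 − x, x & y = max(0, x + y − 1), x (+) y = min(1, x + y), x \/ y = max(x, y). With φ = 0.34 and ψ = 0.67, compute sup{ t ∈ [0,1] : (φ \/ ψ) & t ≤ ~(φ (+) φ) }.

0.65

φ \/ ψ = max(0.34, 0.67) = 0.67
So the left factor is φ \/ ψ = 0.67.
φ (+) φ = min(1, 0.34 + 0.34) = min(1, 0.68) = 0.68
~(φ (+) φ) = 1 − 0.68 = 0.32
So the right-hand bound is ~(φ (+) φ) = 0.32.
The residuum of the Łukasiewicz t-norm gives the supremum: min(1, 1 − 0.67 + 0.32).
1 − 0.67 + 0.32 = 0.65, so t = min(1, 0.65) = 0.65.
Check: 0.67 & 0.65 = max(0, 0.32) = 0.32 ≤ 0.32.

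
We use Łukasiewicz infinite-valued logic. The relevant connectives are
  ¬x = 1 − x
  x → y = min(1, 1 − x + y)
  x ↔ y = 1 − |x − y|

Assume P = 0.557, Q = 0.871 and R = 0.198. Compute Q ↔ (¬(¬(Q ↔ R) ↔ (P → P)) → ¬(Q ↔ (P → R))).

0.968

Q ↔ R = 1 − |0.871 − 0.198| = 1 − 0.673 = 0.327
¬(Q ↔ R) = 1 − 0.327 = 0.673
P → P = min(1, 1 − 0.557 + 0.557) = min(1, 1.000) = 1.000
¬(Q ↔ R) ↔ (P → P) = 1 − |0.673 − 1.000| = 1 − 0.327 = 0.673
¬(¬(Q ↔ R) ↔ (P → P)) = 1 − 0.673 = 0.327
P → R = min(1, 1 − 0.557 + 0.198) = min(1, 0.641) = 0.641
Q ↔ (P → R) = 1 − |0.871 − 0.641| = 1 − 0.230 = 0.770
¬(Q ↔ (P → R)) = 1 − 0.770 = 0.230
¬(¬(Q ↔ R) ↔ (P → P)) → ¬(Q ↔ (P → R)) = min(1, 1 − 0.327 + 0.230) = min(1, 0.903) = 0.903
Q ↔ (¬(¬(Q ↔ R) ↔ (P → P)) → ¬(Q ↔ (P → R))) = 1 − |0.871 − 0.903| = 1 − 0.032 = 0.968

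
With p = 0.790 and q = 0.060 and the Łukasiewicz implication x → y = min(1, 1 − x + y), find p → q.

0.270

p → q = min(1, 1 − 0.790 + 0.060) = min(1, 0.270) = 0.270
For comparison, the Gödel implication (1 if x ≤ y else y) would give 0.060.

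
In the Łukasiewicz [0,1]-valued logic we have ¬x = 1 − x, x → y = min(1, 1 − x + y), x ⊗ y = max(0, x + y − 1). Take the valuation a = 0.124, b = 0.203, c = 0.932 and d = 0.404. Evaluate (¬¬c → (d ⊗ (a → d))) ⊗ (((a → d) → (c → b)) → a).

0.325

¬c = 1 − 0.932 = 0.068
¬¬c = 1 − 0.068 = 0.932
a → d = min(1, 1 − 0.124 + 0.404) = min(1, 1.280) = 1.000
d ⊗ (a → d) = max(0, 0.404 + 1.000 − 1) = max(0, 0.404) = 0.404
¬¬c → (d ⊗ (a → d)) = min(1, 1 − 0.932 + 0.404) = min(1, 0.472) = 0.472
c → b = min(1, 1 − 0.932 + 0.203) = min(1, 0.271) = 0.271
(a → d) → (c → b) = min(1, 1 − 1.000 + 0.271) = min(1, 0.271) = 0.271
((a → d) → (c → b)) → a = min(1, 1 − 0.271 + 0.124) = min(1, 0.853) = 0.853
(¬¬c → (d ⊗ (a → d))) ⊗ (((a → d) → (c → b)) → a) = max(0, 0.472 + 0.853 − 1) = max(0, 0.325) = 0.325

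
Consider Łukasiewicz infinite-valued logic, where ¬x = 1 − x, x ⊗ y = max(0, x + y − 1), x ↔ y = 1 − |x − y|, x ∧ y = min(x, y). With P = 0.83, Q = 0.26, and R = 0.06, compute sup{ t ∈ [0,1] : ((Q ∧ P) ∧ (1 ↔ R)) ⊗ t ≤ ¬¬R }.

1.00

Q ∧ P = min(0.26, 0.83) = 0.26
1 ↔ R = 1 − |1.00 − 0.06| = 1 − 0.94 = 0.06
(Q ∧ P) ∧ (1 ↔ R) = min(0.26, 0.06) = 0.06
So the left factor is (Q ∧ P) ∧ (1 ↔ R) = 0.06.
¬R = 1 − 0.06 = 0.94
¬¬R = 1 − 0.94 = 0.06
So the right-hand bound is ¬¬R = 0.06.
The residuum of the Łukasiewicz t-norm gives the supremum: min(1, 1 − 0.06 + 0.06).
1 − 0.06 + 0.06 = 1.00, so t = min(1, 1.00) = 1.00.
Check: 0.06 ⊗ 1.00 = max(0, 0.06) = 0.06 ≤ 0.06.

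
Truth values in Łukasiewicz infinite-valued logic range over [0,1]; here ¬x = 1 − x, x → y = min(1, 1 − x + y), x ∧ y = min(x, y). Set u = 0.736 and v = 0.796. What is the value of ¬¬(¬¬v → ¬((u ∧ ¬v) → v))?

¬v = 1 − 0.796 = 0.204
¬¬v = 1 − 0.204 = 0.796
u ∧ ¬v = min(0.736, 0.204) = 0.204
(u ∧ ¬v) → v = min(1, 1 − 0.204 + 0.796) = min(1, 1.592) = 1.000
¬((u ∧ ¬v) → v) = 1 − 1.000 = 0.000
¬¬v → ¬((u ∧ ¬v) → v) = min(1, 1 − 0.796 + 0.000) = min(1, 0.204) = 0.204
¬(¬¬v → ¬((u ∧ ¬v) → v)) = 1 − 0.204 = 0.796
¬¬(¬¬v → ¬((u ∧ ¬v) → v)) = 1 − 0.796 = 0.204

0.204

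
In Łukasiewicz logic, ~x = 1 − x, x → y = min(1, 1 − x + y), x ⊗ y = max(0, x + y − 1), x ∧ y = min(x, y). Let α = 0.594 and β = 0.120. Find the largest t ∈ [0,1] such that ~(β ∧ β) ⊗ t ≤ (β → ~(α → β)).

β ∧ β = min(0.120, 0.120) = 0.120
~(β ∧ β) = 1 − 0.120 = 0.880
So the left factor is ~(β ∧ β) = 0.880.
α → β = min(1, 1 − 0.594 + 0.120) = min(1, 0.526) = 0.526
~(α → β) = 1 − 0.526 = 0.474
β → ~(α → β) = min(1, 1 − 0.120 + 0.474) = min(1, 1.354) = 1.000
So the right-hand bound is β → ~(α → β) = 1.000.
The residuum of the Łukasiewicz t-norm gives the supremum: min(1, 1 − 0.880 + 1.000).
1 − 0.880 + 1.000 = 1.120, so t = min(1, 1.120) = 1.000.
Check: 0.880 ⊗ 1.000 = max(0, 0.880) = 0.880 ≤ 1.000.

1.000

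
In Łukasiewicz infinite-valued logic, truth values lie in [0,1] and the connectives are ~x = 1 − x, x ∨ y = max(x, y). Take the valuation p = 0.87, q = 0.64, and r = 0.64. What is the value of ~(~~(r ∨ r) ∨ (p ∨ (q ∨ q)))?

r ∨ r = max(0.64, 0.64) = 0.64
~(r ∨ r) = 1 − 0.64 = 0.36
~~(r ∨ r) = 1 − 0.36 = 0.64
q ∨ q = max(0.64, 0.64) = 0.64
p ∨ (q ∨ q) = max(0.87, 0.64) = 0.87
~~(r ∨ r) ∨ (p ∨ (q ∨ q)) = max(0.64, 0.87) = 0.87
~(~~(r ∨ r) ∨ (p ∨ (q ∨ q))) = 1 − 0.87 = 0.13

0.13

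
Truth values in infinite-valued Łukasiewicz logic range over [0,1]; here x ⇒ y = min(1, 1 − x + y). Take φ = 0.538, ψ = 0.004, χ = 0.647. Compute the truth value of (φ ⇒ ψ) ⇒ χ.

φ ⇒ ψ = min(1, 1 − 0.538 + 0.004) = min(1, 0.466) = 0.466
(φ ⇒ ψ) ⇒ χ = min(1, 1 − 0.466 + 0.647) = min(1, 1.181) = 1.000

1.000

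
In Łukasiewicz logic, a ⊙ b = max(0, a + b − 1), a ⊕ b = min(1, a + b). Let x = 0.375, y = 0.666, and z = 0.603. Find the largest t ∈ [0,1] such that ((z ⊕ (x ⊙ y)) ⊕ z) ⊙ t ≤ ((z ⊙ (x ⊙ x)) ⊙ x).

0.000

x ⊙ y = max(0, 0.375 + 0.666 − 1) = max(0, 0.041) = 0.041
z ⊕ (x ⊙ y) = min(1, 0.603 + 0.041) = min(1, 0.644) = 0.644
(z ⊕ (x ⊙ y)) ⊕ z = min(1, 0.644 + 0.603) = min(1, 1.247) = 1.000
So the left factor is (z ⊕ (x ⊙ y)) ⊕ z = 1.000.
x ⊙ x = max(0, 0.375 + 0.375 − 1) = max(0, -0.250) = 0.000
z ⊙ (x ⊙ x) = max(0, 0.603 + 0.000 − 1) = max(0, -0.397) = 0.000
(z ⊙ (x ⊙ x)) ⊙ x = max(0, 0.000 + 0.375 − 1) = max(0, -0.625) = 0.000
So the right-hand bound is (z ⊙ (x ⊙ x)) ⊙ x = 0.000.
The residuum of the Łukasiewicz t-norm gives the supremum: min(1, 1 − 1.000 + 0.000).
1 − 1.000 + 0.000 = 0.000, so t = min(1, 0.000) = 0.000.
Check: 1.000 ⊙ 0.000 = max(0, 0.000) = 0.000 ≤ 0.000.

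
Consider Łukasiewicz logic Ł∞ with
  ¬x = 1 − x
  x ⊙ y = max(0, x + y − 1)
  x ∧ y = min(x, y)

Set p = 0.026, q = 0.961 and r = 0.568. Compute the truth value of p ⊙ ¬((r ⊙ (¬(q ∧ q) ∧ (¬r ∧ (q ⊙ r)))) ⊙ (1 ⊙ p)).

0.026

q ∧ q = min(0.961, 0.961) = 0.961
¬(q ∧ q) = 1 − 0.961 = 0.039
¬r = 1 − 0.568 = 0.432
q ⊙ r = max(0, 0.961 + 0.568 − 1) = max(0, 0.529) = 0.529
¬r ∧ (q ⊙ r) = min(0.432, 0.529) = 0.432
¬(q ∧ q) ∧ (¬r ∧ (q ⊙ r)) = min(0.039, 0.432) = 0.039
r ⊙ (¬(q ∧ q) ∧ (¬r ∧ (q ⊙ r))) = max(0, 0.568 + 0.039 − 1) = max(0, -0.393) = 0.000
1 ⊙ p = max(0, 1.000 + 0.026 − 1) = max(0, 0.026) = 0.026
(r ⊙ (¬(q ∧ q) ∧ (¬r ∧ (q ⊙ r)))) ⊙ (1 ⊙ p) = max(0, 0.000 + 0.026 − 1) = max(0, -0.974) = 0.000
¬((r ⊙ (¬(q ∧ q) ∧ (¬r ∧ (q ⊙ r)))) ⊙ (1 ⊙ p)) = 1 − 0.000 = 1.000
p ⊙ ¬((r ⊙ (¬(q ∧ q) ∧ (¬r ∧ (q ⊙ r)))) ⊙ (1 ⊙ p)) = max(0, 0.026 + 1.000 − 1) = max(0, 0.026) = 0.026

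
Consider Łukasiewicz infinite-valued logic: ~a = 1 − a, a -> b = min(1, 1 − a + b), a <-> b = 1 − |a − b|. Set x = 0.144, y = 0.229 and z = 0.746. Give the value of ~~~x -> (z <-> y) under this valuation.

0.627

~x = 1 − 0.144 = 0.856
~~x = 1 − 0.856 = 0.144
~~~x = 1 − 0.144 = 0.856
z <-> y = 1 − |0.746 − 0.229| = 1 − 0.517 = 0.483
~~~x -> (z <-> y) = min(1, 1 − 0.856 + 0.483) = min(1, 0.627) = 0.627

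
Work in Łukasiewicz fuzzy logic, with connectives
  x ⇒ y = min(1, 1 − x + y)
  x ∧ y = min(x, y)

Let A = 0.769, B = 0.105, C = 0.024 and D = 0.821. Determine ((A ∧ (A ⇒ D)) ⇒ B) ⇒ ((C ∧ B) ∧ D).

A ⇒ D = min(1, 1 − 0.769 + 0.821) = min(1, 1.052) = 1.000
A ∧ (A ⇒ D) = min(0.769, 1.000) = 0.769
(A ∧ (A ⇒ D)) ⇒ B = min(1, 1 − 0.769 + 0.105) = min(1, 0.336) = 0.336
C ∧ B = min(0.024, 0.105) = 0.024
(C ∧ B) ∧ D = min(0.024, 0.821) = 0.024
((A ∧ (A ⇒ D)) ⇒ B) ⇒ ((C ∧ B) ∧ D) = min(1, 1 − 0.336 + 0.024) = min(1, 0.688) = 0.688

0.688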